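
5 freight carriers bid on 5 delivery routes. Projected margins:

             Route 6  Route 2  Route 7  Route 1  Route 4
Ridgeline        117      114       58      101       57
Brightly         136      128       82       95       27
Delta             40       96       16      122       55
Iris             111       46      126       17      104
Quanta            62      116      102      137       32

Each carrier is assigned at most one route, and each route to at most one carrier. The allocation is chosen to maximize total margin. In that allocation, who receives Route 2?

Ridgeline receives Route 2.

Optimal: Ridgeline→Route 2 ($114k), Brightly→Route 6 ($136k), Delta→Route 1 ($122k), Iris→Route 4 ($104k), Quanta→Route 7 ($102k) — total 114+136+122+104+102 = $578k.
Max-entry greedy (repeatedly take the single best remaining cell) gives $568k, worse by 10.
Ridgeline's own top route is Route 6 ($117k), but forcing Ridgeline→Route 6 and reassigning the rest optimally gives only $573k — worse by 5.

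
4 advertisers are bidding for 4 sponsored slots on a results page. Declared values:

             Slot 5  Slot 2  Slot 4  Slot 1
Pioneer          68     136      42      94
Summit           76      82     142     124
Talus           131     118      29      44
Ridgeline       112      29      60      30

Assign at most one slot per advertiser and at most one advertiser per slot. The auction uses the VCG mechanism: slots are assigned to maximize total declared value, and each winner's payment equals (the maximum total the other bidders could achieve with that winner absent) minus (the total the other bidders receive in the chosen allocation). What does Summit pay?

Summit pays $3.

Efficient allocation: Pioneer→Slot 1 ($94), Summit→Slot 4 ($142), Talus→Slot 2 ($118), Ridgeline→Slot 5 ($112); total welfare W = $466.
Summit receives Slot 4 at value $142, so the others get W − 142 = $324.
Without Summit: best allocation of the remaining 3 bidders over all 4 slots is Pioneer→Slot 2 ($136), Talus→Slot 5 ($131), Ridgeline→Slot 4 ($60), total $327.
VCG payment = (others' best without Summit) − (others' welfare with Summit) = 327 − 324 = $3.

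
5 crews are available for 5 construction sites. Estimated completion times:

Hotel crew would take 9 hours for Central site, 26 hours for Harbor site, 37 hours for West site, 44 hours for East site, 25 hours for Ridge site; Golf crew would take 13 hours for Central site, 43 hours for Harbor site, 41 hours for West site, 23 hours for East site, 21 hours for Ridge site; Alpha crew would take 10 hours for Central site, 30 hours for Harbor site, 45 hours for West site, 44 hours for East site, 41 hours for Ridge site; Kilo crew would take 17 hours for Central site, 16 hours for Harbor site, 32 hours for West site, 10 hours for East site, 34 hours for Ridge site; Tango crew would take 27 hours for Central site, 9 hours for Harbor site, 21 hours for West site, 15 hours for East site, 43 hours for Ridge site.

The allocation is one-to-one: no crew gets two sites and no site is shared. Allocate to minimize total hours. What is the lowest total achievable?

Min total: 87 hours

Optimal: Hotel crew→West site (37 hours), Golf crew→Ridge site (21 hours), Alpha crew→Central site (10 hours), Kilo crew→East site (10 hours), Tango crew→Harbor site (9 hours) — total 37+21+10+10+9 = 87 hours.
Min-entry greedy (repeatedly take the single cheapest remaining cell) gives 94 hours, worse by 7.
Swapping Kilo crew↔Alpha crew (Kilo crew→Central site 17 hours, Alpha crew→East site 44 hours) adds 41.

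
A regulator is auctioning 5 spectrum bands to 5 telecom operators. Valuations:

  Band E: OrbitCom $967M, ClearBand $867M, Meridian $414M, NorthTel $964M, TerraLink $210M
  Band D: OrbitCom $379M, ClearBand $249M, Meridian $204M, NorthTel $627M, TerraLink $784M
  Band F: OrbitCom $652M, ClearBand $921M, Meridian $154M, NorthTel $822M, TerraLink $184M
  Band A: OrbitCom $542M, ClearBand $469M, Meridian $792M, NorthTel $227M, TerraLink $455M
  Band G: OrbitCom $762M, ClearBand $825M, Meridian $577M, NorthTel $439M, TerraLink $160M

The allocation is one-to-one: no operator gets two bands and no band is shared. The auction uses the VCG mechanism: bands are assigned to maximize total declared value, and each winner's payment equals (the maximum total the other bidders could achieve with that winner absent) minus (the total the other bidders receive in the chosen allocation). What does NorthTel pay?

Efficient allocation: OrbitCom→Band G ($762M), ClearBand→Band F ($921M), Meridian→Band A ($792M), NorthTel→Band E ($964M), TerraLink→Band D ($784M); total welfare W = $4223M.
NorthTel receives Band E at value $964M, so the others get W − 964 = $3259M.
Without NorthTel: best allocation of the remaining 4 bidders over all 5 bands is OrbitCom→Band E ($967M), ClearBand→Band F ($921M), Meridian→Band A ($792M), TerraLink→Band D ($784M), total $3464M.
VCG payment = (others' best without NorthTel) − (others' welfare with NorthTel) = 3464 − 3259 = $205M.

NorthTel pays $205M.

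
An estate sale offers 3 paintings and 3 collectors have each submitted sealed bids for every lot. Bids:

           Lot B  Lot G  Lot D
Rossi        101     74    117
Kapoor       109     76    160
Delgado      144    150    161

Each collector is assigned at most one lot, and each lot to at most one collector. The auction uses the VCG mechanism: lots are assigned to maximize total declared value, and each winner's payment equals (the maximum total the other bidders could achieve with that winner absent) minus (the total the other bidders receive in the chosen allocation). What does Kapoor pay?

Kapoor pays $16.

Efficient allocation: Rossi→Lot B ($101), Kapoor→Lot D ($160), Delgado→Lot G ($150); total welfare W = $411.
Kapoor receives Lot D at value $160, so the others get W − 160 = $251.
Without Kapoor: best allocation of the remaining 2 bidders over all 3 lots is Rossi→Lot D ($117), Delgado→Lot G ($150), total $267.
VCG payment = (others' best without Kapoor) − (others' welfare with Kapoor) = 267 − 251 = $16.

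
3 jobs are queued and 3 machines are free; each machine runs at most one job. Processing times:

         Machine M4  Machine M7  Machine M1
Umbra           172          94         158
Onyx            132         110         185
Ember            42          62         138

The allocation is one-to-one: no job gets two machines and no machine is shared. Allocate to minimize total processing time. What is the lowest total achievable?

Optimal: Umbra→Machine M1 (158 min), Onyx→Machine M7 (110 min), Ember→Machine M4 (42 min) — total 158+110+42 = 310 min.
Column-greedy (each machine in turn goes to its cheapest remaining job) gives 321 min, worse by 11.
Next-best assignment: Umbra→Machine M7, Onyx→Machine M1, Ember→Machine M4 = 321 min.
Swapping Umbra↔Onyx (Umbra→Machine M7 94 min, Onyx→Machine M1 185 min) adds 11.
No other one-to-one assignment undercuts 310 min.

Minimum total: 310 min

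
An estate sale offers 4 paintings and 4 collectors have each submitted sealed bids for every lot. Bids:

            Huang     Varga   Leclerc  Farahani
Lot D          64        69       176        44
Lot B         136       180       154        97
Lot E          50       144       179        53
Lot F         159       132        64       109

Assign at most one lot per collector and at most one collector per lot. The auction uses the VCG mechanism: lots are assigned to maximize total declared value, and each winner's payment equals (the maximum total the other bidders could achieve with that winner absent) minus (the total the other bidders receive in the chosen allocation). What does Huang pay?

Efficient allocation: Huang→Lot F ($159), Varga→Lot E ($144), Leclerc→Lot D ($176), Farahani→Lot B ($97); total welfare W = $576.
Huang receives Lot F at value $159, so the others get W − 159 = $417.
Without Huang: best allocation of the remaining 3 bidders over all 4 lots is Varga→Lot B ($180), Leclerc→Lot E ($179), Farahani→Lot F ($109), total $468.
VCG payment = (others' best without Huang) − (others' welfare with Huang) = 468 − 417 = $51.

Huang pays $51.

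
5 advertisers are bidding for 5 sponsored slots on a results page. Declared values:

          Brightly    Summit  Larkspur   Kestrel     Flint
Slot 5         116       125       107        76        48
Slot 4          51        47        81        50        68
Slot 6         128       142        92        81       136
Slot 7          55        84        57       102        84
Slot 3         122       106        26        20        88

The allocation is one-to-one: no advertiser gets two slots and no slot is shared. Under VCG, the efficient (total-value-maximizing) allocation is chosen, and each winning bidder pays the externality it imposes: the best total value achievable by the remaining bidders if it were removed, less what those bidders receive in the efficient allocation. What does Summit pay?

Efficient allocation: Brightly→Slot 3 ($122), Summit→Slot 5 ($125), Larkspur→Slot 4 ($81), Kestrel→Slot 7 ($102), Flint→Slot 6 ($136); total welfare W = $566.
Summit receives Slot 5 at value $125, so the others get W − 125 = $441.
Without Summit: best allocation of the remaining 4 bidders over all 5 slots is Brightly→Slot 3 ($122), Larkspur→Slot 5 ($107), Kestrel→Slot 7 ($102), Flint→Slot 6 ($136), total $467.
VCG payment = (others' best without Summit) − (others' welfare with Summit) = 467 − 441 = $26.

Summit pays $26.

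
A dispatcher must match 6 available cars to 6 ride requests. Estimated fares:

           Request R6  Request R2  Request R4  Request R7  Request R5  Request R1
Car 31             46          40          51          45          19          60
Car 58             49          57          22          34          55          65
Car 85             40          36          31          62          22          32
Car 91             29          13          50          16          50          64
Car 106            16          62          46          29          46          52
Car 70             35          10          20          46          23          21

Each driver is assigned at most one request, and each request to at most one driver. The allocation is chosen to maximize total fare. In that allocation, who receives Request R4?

Car 31 receives Request R4.

Optimal: Car 31→Request R4 ($51), Car 58→Request R5 ($55), Car 85→Request R7 ($62), Car 91→Request R1 ($64), Car 106→Request R2 ($62), Car 70→Request R6 ($35) — total 51+55+62+64+62+35 = $329.
Max-entry greedy (repeatedly take the single best remaining cell) gives $325, worse by 4.
Next-best assignment: Car 31→Request R4, Car 58→Request R1, Car 85→Request R7, Car 91→Request R5, Car 106→Request R2, Car 70→Request R6 = $325.
Swapping Car 31↔Car 85 (Car 31→Request R7 $45, Car 85→Request R4 $31) loses 37.
No other one-to-one assignment exceeds $329.
Car 31's own top request is Request R1 ($60), but forcing Car 31→Request R1 and reassigning the rest optimally gives only $324 — worse by 5.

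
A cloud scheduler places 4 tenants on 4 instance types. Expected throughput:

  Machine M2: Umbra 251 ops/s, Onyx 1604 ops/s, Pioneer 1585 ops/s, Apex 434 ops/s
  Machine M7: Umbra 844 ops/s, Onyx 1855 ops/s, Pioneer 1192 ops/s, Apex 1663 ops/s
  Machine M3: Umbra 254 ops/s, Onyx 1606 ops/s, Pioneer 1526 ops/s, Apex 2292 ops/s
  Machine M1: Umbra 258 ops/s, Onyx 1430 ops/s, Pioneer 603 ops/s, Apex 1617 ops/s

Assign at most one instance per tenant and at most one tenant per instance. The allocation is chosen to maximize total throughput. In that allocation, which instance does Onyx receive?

This is the linear assignment problem.
Optimal: Umbra→Machine M7 (844 ops/s), Onyx→Machine M1 (1430 ops/s), Pioneer→Machine M2 (1585 ops/s), Apex→Machine M3 (2292 ops/s) — total 844+1430+1585+2292 = 6151 ops/s.
Row-greedy (each tenant in turn takes its best remaining instance) gives 5652 ops/s, worse by 499.
Swapping Pioneer↔Umbra (Pioneer→Machine M7 1192 ops/s, Umbra→Machine M2 251 ops/s) loses 986.
No other one-to-one assignment exceeds 6151 ops/s.
Onyx's own top instance is Machine M7 (1855 ops/s), but forcing Onyx→Machine M7 and reassigning the rest optimally gives only 5990 ops/s — worse by 161.

Onyx receives Machine M1.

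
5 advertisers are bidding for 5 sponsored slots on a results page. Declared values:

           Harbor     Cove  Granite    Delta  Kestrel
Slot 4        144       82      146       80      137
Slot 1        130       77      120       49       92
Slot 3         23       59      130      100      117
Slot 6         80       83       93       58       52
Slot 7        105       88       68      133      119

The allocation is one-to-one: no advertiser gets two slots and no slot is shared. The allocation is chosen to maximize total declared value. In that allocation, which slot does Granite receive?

Optimal: Harbor→Slot 1 ($130), Cove→Slot 6 ($83), Granite→Slot 3 ($130), Delta→Slot 7 ($133), Kestrel→Slot 4 ($137) — total 130+83+130+133+137 = $613.
Row-greedy (each advertiser in turn takes its best remaining slot) gives $512, worse by 101.
No other one-to-one assignment exceeds $613.
Granite's own top slot is Slot 4 ($146), but forcing Granite→Slot 4 and reassigning the rest optimally gives only $609 — worse by 4.

Granite receives Slot 3.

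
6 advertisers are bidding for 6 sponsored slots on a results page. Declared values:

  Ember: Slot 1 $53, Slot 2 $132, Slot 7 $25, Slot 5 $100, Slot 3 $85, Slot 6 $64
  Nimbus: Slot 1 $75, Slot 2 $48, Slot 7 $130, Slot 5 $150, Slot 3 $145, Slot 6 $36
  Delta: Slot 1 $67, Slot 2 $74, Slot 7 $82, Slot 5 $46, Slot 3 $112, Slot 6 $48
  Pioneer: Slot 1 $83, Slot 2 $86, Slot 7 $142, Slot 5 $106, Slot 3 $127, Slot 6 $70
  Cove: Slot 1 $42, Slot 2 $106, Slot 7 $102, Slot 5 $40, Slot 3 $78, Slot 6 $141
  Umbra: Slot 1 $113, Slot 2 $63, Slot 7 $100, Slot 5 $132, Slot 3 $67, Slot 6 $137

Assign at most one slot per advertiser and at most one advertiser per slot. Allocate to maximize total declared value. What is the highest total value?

Maximum total: $790

Treat this as an assignment problem: match each advertiser to one slot.
Optimal: Ember→Slot 2 ($132), Nimbus→Slot 5 ($150), Delta→Slot 3 ($112), Pioneer→Slot 7 ($142), Cove→Slot 6 ($141), Umbra→Slot 1 ($113) — total 132+150+112+142+141+113 = $790.
Swapping Delta↔Ember (Delta→Slot 2 $74, Ember→Slot 3 $85) loses 85.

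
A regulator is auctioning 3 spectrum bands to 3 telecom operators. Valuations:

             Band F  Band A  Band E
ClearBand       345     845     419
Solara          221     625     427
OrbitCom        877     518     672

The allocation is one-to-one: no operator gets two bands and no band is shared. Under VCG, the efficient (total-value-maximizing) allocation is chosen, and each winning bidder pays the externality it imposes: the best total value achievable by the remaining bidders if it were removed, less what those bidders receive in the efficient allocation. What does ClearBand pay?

Efficient allocation: ClearBand→Band A ($845M), Solara→Band E ($427M), OrbitCom→Band F ($877M); total welfare W = $2149M.
ClearBand receives Band A at value $845M, so the others get W − 845 = $1304M.
Without ClearBand: best allocation of the remaining 2 bidders over all 3 bands is Solara→Band A ($625M), OrbitCom→Band F ($877M), total $1502M.
VCG payment = (others' best without ClearBand) − (others' welfare with ClearBand) = 1502 − 1304 = $198M.

ClearBand pays $198M.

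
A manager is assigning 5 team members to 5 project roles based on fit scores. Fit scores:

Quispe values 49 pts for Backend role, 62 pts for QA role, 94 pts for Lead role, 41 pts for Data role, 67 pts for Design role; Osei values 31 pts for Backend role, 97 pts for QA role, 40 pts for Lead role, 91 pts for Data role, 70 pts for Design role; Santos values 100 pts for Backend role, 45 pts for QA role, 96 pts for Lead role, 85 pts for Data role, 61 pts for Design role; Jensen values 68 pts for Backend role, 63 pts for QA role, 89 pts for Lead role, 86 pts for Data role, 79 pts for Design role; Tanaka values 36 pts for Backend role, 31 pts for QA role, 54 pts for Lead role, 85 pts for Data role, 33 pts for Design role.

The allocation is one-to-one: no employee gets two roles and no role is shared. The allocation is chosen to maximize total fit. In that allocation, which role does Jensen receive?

Jensen receives Design role.

Optimal: Quispe→Lead role (94 pts), Osei→QA role (97 pts), Santos→Backend role (100 pts), Jensen→Design role (79 pts), Tanaka→Data role (85 pts) — total 94+97+100+79+85 = 455 pts.
Column-greedy (each role in turn goes to its best remaining employee) gives 410 pts, worse by 45.
Next-best assignment: Quispe→Design role, Osei→QA role, Santos→Backend role, Jensen→Lead role, Tanaka→Data role = 438 pts.
Swapping Santos↔Tanaka (Santos→Data role 85 pts, Tanaka→Backend role 36 pts) loses 64.
Jensen's own top role is Lead role (89 pts), but forcing Jensen→Lead role and reassigning the rest optimally gives only 438 pts — worse by 17.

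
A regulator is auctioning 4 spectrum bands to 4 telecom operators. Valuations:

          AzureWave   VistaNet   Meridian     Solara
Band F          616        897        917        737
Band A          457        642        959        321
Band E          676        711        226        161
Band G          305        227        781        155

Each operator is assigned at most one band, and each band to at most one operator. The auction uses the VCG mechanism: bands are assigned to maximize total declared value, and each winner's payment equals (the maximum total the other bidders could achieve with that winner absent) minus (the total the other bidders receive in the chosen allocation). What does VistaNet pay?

Efficient allocation: AzureWave→Band E ($676M), VistaNet→Band A ($642M), Meridian→Band G ($781M), Solara→Band F ($737M); total welfare W = $2836M.
VistaNet receives Band A at value $642M, so the others get W − 642 = $2194M.
Without VistaNet: best allocation of the remaining 3 bidders over all 4 bands is AzureWave→Band E ($676M), Meridian→Band A ($959M), Solara→Band F ($737M), total $2372M.
VCG payment = (others' best without VistaNet) − (others' welfare with VistaNet) = 2372 − 2194 = $178M.

VistaNet pays $178M.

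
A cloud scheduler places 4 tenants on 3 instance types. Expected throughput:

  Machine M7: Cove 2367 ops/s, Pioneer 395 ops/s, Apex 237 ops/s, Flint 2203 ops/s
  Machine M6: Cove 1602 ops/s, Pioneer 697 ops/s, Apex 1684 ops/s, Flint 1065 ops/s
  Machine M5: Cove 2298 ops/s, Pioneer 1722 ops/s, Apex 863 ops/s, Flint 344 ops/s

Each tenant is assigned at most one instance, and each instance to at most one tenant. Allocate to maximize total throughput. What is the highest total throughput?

Treat this as an assignment problem: match each tenant to one instance.
Optimal: Flint→Machine M7 (2203 ops/s), Apex→Machine M6 (1684 ops/s), Cove→Machine M5 (2298 ops/s) — total 2203+1684+2298 = 6185 ops/s.
Row-greedy (each tenant in turn takes its best remaining instance) gives 5773 ops/s, worse by 412.
Swapping Apex↔Cove (Apex→Machine M5 863 ops/s, Cove→Machine M6 1602 ops/s) loses 1517.
No other one-to-one assignment exceeds 6185 ops/s.

Max total: 6185 ops/s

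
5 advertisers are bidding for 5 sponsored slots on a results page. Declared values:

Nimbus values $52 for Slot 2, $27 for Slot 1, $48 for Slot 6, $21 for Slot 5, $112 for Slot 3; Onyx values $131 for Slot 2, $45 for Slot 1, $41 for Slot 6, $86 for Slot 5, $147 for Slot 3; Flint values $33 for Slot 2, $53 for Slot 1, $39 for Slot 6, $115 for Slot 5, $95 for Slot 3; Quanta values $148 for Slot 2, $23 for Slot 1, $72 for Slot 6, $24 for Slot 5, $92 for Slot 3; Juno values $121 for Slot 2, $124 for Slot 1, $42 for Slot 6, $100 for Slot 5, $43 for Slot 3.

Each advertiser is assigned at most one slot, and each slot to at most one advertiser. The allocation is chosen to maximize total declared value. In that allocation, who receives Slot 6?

Optimal: Nimbus→Slot 6 ($48), Onyx→Slot 3 ($147), Flint→Slot 5 ($115), Quanta→Slot 2 ($148), Juno→Slot 1 ($124) — total 48+147+115+148+124 = $582.
Row-greedy (each advertiser in turn takes its best remaining slot) gives $554, worse by 28.
Swapping Onyx↔Flint (Onyx→Slot 5 $86, Flint→Slot 3 $95) loses 81.
No other one-to-one assignment exceeds $582.
Nimbus's own top slot is Slot 3 ($112), but forcing Nimbus→Slot 3 and reassigning the rest optimally gives only $554 — worse by 28.

Nimbus receives Slot 6.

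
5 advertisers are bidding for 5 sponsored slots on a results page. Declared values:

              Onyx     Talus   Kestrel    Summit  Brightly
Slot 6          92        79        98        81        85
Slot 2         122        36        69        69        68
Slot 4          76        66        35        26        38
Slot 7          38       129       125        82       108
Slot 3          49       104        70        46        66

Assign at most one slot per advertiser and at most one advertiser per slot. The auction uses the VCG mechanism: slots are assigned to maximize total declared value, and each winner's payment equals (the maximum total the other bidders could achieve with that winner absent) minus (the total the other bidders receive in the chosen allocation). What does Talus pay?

Efficient allocation: Onyx→Slot 2 ($122), Talus→Slot 3 ($104), Kestrel→Slot 7 ($125), Summit→Slot 6 ($81), Brightly→Slot 4 ($38); total welfare W = $470.
Talus receives Slot 3 at value $104, so the others get W − 104 = $366.
Without Talus: best allocation of the remaining 4 bidders over all 5 slots is Onyx→Slot 2 ($122), Kestrel→Slot 7 ($125), Summit→Slot 6 ($81), Brightly→Slot 3 ($66), total $394.
VCG payment = (others' best without Talus) − (others' welfare with Talus) = 394 − 366 = $28.

Talus pays $28.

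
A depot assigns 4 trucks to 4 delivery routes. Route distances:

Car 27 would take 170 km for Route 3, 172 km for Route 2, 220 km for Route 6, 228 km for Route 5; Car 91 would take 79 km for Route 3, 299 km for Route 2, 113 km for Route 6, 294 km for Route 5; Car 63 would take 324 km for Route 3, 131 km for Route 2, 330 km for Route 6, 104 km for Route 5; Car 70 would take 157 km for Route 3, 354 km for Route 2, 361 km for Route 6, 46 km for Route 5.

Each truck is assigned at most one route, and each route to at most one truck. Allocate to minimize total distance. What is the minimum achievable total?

Minimum total: 460 km

Optimal: Car 27→Route 3 (170 km), Car 91→Route 6 (113 km), Car 63→Route 2 (131 km), Car 70→Route 5 (46 km) — total 170+113+131+46 = 460 km.
Column-greedy (each route in turn goes to its cheapest remaining truck) gives 476 km, worse by 16.
Next-best assignment: Car 27→Route 6, Car 91→Route 3, Car 63→Route 2, Car 70→Route 5 = 476 km.
Swapping Car 91↔Car 70 (Car 91→Route 5 294 km, Car 70→Route 6 361 km) adds 496.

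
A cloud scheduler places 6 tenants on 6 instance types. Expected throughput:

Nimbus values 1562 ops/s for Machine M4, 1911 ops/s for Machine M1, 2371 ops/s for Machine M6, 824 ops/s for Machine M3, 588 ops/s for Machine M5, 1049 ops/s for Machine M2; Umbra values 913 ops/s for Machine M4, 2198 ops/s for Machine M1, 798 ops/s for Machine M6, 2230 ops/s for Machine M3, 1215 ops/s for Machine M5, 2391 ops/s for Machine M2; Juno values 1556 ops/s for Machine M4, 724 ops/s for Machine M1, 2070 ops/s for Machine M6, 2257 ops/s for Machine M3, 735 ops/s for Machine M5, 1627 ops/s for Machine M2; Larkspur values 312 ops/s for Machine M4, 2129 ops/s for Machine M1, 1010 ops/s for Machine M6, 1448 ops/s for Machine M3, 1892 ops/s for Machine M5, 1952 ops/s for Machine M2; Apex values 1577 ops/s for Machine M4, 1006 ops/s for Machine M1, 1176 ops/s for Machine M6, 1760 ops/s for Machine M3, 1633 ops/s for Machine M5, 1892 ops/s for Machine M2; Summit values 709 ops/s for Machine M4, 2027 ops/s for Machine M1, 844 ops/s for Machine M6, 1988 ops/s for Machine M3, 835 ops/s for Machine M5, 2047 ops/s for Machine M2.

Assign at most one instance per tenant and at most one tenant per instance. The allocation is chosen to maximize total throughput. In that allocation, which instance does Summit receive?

Optimal: Nimbus→Machine M6 (2371 ops/s), Umbra→Machine M2 (2391 ops/s), Juno→Machine M3 (2257 ops/s), Larkspur→Machine M5 (1892 ops/s), Apex→Machine M4 (1577 ops/s), Summit→Machine M1 (2027 ops/s) — total 2371+2391+2257+1892+1577+2027 = 12515 ops/s.
Column-greedy (each instance in turn goes to its best remaining tenant) gives 12342 ops/s, worse by 173.
Summit's own top instance is Machine M2 (2047 ops/s), but forcing Summit→Machine M2 and reassigning the rest optimally gives only 12342 ops/s — worse by 173.

Summit receives Machine M1.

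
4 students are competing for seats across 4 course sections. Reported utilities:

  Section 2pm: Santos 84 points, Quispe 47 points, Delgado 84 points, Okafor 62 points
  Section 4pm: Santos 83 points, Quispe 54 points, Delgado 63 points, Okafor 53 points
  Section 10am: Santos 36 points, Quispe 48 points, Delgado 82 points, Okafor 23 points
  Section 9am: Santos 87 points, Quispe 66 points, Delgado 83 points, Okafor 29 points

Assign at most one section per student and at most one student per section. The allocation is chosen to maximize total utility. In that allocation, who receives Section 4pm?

Treat this as an assignment problem: match each student to one section.
Optimal: Santos→Section 4pm (83 points), Quispe→Section 9am (66 points), Delgado→Section 10am (82 points), Okafor→Section 2pm (62 points) — total 83+66+82+62 = 293 points.
Row-greedy (each student in turn takes its best remaining section) gives 248 points, worse by 45.
Next-best assignment: Santos→Section 2pm, Quispe→Section 9am, Delgado→Section 10am, Okafor→Section 4pm = 285 points.
Swapping Santos↔Quispe (Santos→Section 9am 87 points, Quispe→Section 4pm 54 points) loses 8.
Every other assignment is strictly worse.
Santos's own top section is Section 9am (87 points), but forcing Santos→Section 9am and reassigning the rest optimally gives only 285 points — worse by 8.

Santos receives Section 4pm.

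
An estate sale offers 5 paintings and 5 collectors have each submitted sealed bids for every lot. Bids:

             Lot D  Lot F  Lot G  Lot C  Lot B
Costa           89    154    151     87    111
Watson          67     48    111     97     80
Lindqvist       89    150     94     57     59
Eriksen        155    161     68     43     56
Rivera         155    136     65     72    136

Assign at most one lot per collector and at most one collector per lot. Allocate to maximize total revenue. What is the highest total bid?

Maximum total: $689

This is a one-to-one assignment (maximum-weight bipartite matching).
Optimal: Costa→Lot G ($151), Watson→Lot C ($97), Lindqvist→Lot F ($150), Eriksen→Lot D ($155), Rivera→Lot B ($136) — total 151+97+150+155+136 = $689.
Max-entry greedy (repeatedly take the single best remaining cell) gives $623, worse by 66.
Swapping Watson↔Lindqvist (Watson→Lot F $48, Lindqvist→Lot C $57) loses 142.
Checked against all permutations: $689 is optimal.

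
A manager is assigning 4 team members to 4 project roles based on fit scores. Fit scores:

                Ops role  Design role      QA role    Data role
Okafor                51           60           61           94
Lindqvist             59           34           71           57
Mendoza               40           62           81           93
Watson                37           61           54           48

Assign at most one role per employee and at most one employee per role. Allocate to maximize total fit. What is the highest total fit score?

Maximum total: 295 pts

Treat this as an assignment problem: match each employee to one role.
Optimal: Okafor→Data role (94 pts), Lindqvist→Ops role (59 pts), Mendoza→QA role (81 pts), Watson→Design role (61 pts) — total 94+59+81+61 = 295 pts.
Next-best assignment: Okafor→Ops role, Lindqvist→QA role, Mendoza→Data role, Watson→Design role = 276 pts.
Swapping Lindqvist↔Mendoza (Lindqvist→QA role 71 pts, Mendoza→Ops role 40 pts) loses 29.
Checked against all permutations: 295 pts is optimal.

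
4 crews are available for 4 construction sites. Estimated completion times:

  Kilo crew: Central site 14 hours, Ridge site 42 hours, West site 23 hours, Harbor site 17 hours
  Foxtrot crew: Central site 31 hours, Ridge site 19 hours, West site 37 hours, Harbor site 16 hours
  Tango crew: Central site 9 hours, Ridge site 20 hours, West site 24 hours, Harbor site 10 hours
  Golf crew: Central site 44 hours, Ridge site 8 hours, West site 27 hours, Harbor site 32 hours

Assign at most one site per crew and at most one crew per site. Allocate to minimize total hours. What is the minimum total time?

Optimal: Kilo crew→West site (23 hours), Foxtrot crew→Harbor site (16 hours), Tango crew→Central site (9 hours), Golf crew→Ridge site (8 hours) — total 23+16+9+8 = 56 hours.
Row-greedy (each crew in turn takes its cheapest remaining site) gives 77 hours, worse by 21.
Next-best assignment: Kilo crew→Central site, Foxtrot crew→Harbor site, Tango crew→West site, Golf crew→Ridge site = 62 hours.

Minimum total: 56 hours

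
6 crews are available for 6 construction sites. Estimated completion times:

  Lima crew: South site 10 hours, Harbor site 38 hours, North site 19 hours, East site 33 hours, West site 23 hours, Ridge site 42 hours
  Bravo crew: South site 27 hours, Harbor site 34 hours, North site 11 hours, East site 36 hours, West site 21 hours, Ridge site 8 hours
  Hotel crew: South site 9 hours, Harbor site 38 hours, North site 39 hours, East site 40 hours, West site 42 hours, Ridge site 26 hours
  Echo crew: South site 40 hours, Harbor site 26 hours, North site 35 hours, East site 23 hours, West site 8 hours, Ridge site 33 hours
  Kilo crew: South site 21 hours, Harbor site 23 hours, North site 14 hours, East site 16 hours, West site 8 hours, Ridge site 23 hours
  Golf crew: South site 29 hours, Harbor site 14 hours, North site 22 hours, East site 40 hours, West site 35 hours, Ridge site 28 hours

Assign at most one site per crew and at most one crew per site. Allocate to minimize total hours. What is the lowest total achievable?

Optimal: Lima crew→North site (19 hours), Bravo crew→Ridge site (8 hours), Hotel crew→South site (9 hours), Echo crew→West site (8 hours), Kilo crew→East site (16 hours), Golf crew→Harbor site (14 hours) — total 19+8+9+8+16+14 = 74 hours.
Min-entry greedy (repeatedly take the single cheapest remaining cell) gives 86 hours, worse by 12.

Min total: 74 hours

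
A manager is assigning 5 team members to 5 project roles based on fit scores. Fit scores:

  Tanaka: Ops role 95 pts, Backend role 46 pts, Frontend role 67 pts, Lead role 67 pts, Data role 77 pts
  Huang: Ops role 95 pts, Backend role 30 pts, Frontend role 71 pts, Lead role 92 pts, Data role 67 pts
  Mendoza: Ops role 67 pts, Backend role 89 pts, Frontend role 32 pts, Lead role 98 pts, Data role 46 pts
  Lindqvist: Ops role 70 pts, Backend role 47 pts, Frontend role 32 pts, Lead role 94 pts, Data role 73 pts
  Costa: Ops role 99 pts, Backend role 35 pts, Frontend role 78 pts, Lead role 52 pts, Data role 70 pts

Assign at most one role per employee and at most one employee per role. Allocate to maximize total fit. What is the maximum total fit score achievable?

Max total: 433 pts

Optimal: Tanaka→Data role (77 pts), Huang→Ops role (95 pts), Mendoza→Backend role (89 pts), Lindqvist→Lead role (94 pts), Costa→Frontend role (78 pts) — total 77+95+89+94+78 = 433 pts.
Max-entry greedy (repeatedly take the single best remaining cell) gives 392 pts, worse by 41.
Next-best assignment: Tanaka→Data role, Huang→Frontend role, Mendoza→Backend role, Lindqvist→Lead role, Costa→Ops role = 430 pts.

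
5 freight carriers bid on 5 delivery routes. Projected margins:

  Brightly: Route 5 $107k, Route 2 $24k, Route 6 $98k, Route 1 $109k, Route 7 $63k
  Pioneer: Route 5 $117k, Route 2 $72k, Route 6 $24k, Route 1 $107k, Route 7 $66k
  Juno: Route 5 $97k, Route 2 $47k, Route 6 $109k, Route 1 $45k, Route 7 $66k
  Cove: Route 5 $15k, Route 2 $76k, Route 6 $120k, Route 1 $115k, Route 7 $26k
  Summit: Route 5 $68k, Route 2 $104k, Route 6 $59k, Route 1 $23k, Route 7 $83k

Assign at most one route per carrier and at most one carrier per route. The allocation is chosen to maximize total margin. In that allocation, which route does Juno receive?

Juno receives Route 7.

Optimal: Brightly→Route 1 ($109k), Pioneer→Route 5 ($117k), Juno→Route 7 ($66k), Cove→Route 6 ($120k), Summit→Route 2 ($104k) — total 109+117+66+120+104 = $516k.
Row-greedy (each carrier in turn takes its best remaining route) gives $494k, worse by 22.
Juno's own top route is Route 6 ($109k), but forcing Juno→Route 6 and reassigning the rest optimally gives only $508k — worse by 8.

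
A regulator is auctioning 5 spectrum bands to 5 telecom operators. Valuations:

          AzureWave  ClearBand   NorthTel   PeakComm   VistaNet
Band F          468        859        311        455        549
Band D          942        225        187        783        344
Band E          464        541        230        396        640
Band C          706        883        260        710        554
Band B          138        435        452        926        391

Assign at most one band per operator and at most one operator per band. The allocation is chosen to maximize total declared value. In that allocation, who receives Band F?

Treat this as an assignment problem: match each operator to one band.
Optimal: AzureWave→Band D ($942M), ClearBand→Band C ($883M), NorthTel→Band F ($311M), PeakComm→Band B ($926M), VistaNet→Band E ($640M) — total 942+883+311+926+640 = $3702M.
Row-greedy (each operator in turn takes its best remaining band) gives $3372M, worse by 330.
Next-best assignment: AzureWave→Band D, ClearBand→Band F, NorthTel→Band C, PeakComm→Band B, VistaNet→Band E = $3627M.
Swapping NorthTel↔VistaNet (NorthTel→Band E $230M, VistaNet→Band F $549M) loses 172.
NorthTel's own top band is Band B ($452M), but forcing NorthTel→Band B and reassigning the rest optimally gives only $3603M — worse by 99.

NorthTel receives Band F.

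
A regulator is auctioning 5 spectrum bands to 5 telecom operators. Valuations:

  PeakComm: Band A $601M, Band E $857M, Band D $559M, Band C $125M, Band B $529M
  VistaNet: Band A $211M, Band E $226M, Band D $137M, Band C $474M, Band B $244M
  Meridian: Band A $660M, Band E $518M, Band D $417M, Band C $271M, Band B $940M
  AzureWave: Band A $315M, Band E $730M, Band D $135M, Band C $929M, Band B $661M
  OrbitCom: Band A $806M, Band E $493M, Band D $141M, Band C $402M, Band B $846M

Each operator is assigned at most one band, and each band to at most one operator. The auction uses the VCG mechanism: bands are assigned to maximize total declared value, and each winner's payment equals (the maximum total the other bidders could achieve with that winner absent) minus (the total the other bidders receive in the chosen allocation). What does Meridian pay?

Efficient allocation: PeakComm→Band E ($857M), VistaNet→Band D ($137M), Meridian→Band B ($940M), AzureWave→Band C ($929M), OrbitCom→Band A ($806M); total welfare W = $3669M.
Meridian receives Band B at value $940M, so the others get W − 940 = $2729M.
Without Meridian: best allocation of the remaining 4 bidders over all 5 bands is PeakComm→Band E ($857M), VistaNet→Band A ($211M), AzureWave→Band C ($929M), OrbitCom→Band B ($846M), total $2843M.
VCG payment = (others' best without Meridian) − (others' welfare with Meridian) = 2843 − 2729 = $114M.

Meridian pays $114M.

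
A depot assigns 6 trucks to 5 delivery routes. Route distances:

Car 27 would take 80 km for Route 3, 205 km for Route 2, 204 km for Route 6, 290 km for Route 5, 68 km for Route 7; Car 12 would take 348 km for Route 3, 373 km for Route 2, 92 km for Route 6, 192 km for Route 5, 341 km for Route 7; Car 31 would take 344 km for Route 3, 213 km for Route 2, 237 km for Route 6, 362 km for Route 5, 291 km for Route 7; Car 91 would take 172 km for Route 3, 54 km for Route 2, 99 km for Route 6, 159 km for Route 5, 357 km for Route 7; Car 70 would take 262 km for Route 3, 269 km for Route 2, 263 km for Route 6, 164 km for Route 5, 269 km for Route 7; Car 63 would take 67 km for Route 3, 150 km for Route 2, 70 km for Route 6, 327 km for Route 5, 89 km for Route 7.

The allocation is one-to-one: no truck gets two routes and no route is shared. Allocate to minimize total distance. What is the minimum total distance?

Min total: 445 km

Optimal: Car 63→Route 3 (67 km), Car 91→Route 2 (54 km), Car 12→Route 6 (92 km), Car 70→Route 5 (164 km), Car 27→Route 7 (68 km) — total 67+54+92+164+68 = 445 km.
Row-greedy (each truck in turn takes its cheapest remaining route) gives 794 km, worse by 349.
Next-best assignment: Car 27→Route 3, Car 91→Route 2, Car 12→Route 6, Car 70→Route 5, Car 63→Route 7 = 479 km.
Swapping Car 63↔Car 27 (Car 63→Route 7 89 km, Car 27→Route 3 80 km) adds 34.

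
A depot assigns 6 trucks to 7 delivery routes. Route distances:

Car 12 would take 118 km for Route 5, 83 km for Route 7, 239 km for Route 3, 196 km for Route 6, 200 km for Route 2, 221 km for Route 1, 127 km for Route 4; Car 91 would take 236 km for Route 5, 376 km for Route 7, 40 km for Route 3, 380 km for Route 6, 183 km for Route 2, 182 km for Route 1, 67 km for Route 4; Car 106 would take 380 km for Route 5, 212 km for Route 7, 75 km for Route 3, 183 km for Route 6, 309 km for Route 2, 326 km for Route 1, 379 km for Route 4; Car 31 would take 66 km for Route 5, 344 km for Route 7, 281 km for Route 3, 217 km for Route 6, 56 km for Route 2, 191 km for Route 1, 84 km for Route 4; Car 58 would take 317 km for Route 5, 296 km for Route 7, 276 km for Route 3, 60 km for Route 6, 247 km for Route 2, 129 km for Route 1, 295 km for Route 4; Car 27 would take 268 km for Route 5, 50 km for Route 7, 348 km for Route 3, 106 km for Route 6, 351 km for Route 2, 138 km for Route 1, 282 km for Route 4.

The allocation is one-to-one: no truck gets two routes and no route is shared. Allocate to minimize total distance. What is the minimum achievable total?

Treat this as an assignment problem: match each truck to one route.
Optimal: Car 12→Route 5 (118 km), Car 91→Route 4 (67 km), Car 106→Route 3 (75 km), Car 31→Route 2 (56 km), Car 58→Route 6 (60 km), Car 27→Route 7 (50 km) — total 118+67+75+56+60+50 = 426 km.

Min total: 426 km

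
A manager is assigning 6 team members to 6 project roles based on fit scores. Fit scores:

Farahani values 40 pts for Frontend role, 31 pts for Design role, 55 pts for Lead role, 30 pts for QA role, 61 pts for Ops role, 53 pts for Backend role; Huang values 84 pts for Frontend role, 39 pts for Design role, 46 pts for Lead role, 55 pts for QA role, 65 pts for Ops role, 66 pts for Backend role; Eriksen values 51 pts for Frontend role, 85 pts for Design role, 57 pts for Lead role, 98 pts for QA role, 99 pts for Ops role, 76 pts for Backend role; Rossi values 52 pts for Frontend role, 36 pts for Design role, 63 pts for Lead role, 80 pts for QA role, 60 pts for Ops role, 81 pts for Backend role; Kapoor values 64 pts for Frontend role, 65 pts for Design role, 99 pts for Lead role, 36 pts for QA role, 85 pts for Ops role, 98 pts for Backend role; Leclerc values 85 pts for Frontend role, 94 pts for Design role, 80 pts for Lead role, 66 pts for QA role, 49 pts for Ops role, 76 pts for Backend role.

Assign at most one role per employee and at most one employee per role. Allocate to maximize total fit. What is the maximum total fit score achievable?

Treat this as an assignment problem: match each employee to one role.
Optimal: Farahani→Ops role (61 pts), Huang→Frontend role (84 pts), Eriksen→QA role (98 pts), Rossi→Backend role (81 pts), Kapoor→Lead role (99 pts), Leclerc→Design role (94 pts) — total 61+84+98+81+99+94 = 517 pts.
Next-best assignment: Farahani→Lead role, Huang→Frontend role, Eriksen→Ops role, Rossi→QA role, Kapoor→Backend role, Leclerc→Design role = 510 pts.
Swapping Kapoor↔Eriksen (Kapoor→QA role 36 pts, Eriksen→Lead role 57 pts) loses 104.
Every other assignment is strictly worse.

Maximum total: 517 pts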